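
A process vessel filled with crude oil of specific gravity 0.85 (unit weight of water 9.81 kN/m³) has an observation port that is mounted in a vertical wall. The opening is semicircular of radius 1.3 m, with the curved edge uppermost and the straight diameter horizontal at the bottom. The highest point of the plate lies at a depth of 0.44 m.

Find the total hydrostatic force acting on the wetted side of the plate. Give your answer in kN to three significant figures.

γ = 0.85 × 9.81 = 8.3385 kN/m³.
The centroid lies 4r/(3π) = 0.551737 m above the diameter, so r − 4r/(3π) = 1.3 − 0.551737 = 0.748263 m below the topmost point, so the centroid depth is h_c = 0.44 + 0.748263 = 1.18826 m.
A = πr²/2 = π × 1.3²/2 = 2.65465 m².
Resultant F = γ·h_c·A = 8.3385 × 1.18826 × 2.65465 = 26.3031 kN.

F ≈ 26.3 kN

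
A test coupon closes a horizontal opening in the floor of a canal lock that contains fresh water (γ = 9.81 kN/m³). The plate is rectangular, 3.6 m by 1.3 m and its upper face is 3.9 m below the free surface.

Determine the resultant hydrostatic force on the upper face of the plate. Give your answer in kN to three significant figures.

γ = 9.81 kN/m³.
The plate is horizontal, so pressure is uniform at p = γ·h = 9.81 × 3.9 = 38.259 kN/m².
A = 3.6 × 1.3 = 4.68 m².
F = p·A = 38.259 × 4.68 = 179.052 kN.

F ≈ 179 kN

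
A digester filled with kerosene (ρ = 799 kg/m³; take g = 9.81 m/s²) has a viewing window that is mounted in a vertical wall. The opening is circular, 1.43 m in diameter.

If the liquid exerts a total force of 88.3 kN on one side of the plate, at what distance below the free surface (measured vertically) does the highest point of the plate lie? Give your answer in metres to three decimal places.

d_top ≈ 6.299 m

γ = ρg = 799 × 9.81 / 1000 = 7.83819 kN/m³.
A = π(0.715)² = 1.60606 m².
From F = γ·h_c·A, the centroid depth is h_c = 88.3/(7.83819 × 1.60606) = 7.01428 m.
The centroid is at the centre, 0.715 m below the top of the plate, so the highest point sits at h_top = 7.01428 − 0.715 = 6.29928 m below the surface.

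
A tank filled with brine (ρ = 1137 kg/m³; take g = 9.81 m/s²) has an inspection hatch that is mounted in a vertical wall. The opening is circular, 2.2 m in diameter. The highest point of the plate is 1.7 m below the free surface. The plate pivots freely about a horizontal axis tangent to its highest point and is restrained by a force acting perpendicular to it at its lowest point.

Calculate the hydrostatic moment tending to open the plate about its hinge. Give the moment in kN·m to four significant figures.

γ = ρg = 1137 × 9.81 / 1000 = 11.15397 kN/m³.
The centroid is at the centre, 1.1 m below the top of the plate, so the centroid depth is h_c = 1.7 + 1.1 = 2.8 m.
A = π(1.1)² = 3.80133 m².
Resultant F = γ·h_c·A = 11.15397 × 2.8 × 3.80133 = 118.72 kN.
I_c = πr⁴/4 = π × 1.1⁴/4 = 1.1499 m⁴.
Centre of pressure: y_p = y_c + I_c/(y_c·A) = 2.8 + 1.1499/(2.8 × 3.80133) = 2.8 + 0.108035 = 2.90803 m along the plane.
The resultant acts 1.1 + 0.108035 = 1.20804 m (along the plate) below the hinge at the top edge, so the moment about the hinge is M = F × 1.20804 = 118.72 × 1.20804 = 143.419 kN·m.

M ≈ 143.4 kN·m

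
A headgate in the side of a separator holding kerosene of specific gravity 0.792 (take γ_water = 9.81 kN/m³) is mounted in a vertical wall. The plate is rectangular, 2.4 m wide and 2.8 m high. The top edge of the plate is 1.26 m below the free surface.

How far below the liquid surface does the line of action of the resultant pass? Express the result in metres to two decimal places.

h_p = 2.91 m

γ = 0.792 × 9.81 = 7.76952 kN/m³.
The centroid lies 2.8/2 = 1.4 m below the top edge, so the centroid depth is h_c = 1.26 + 1.4 = 2.66 m.
A = 2.4 × 2.8 = 6.72 m².
Resultant F = γ·h_c·A = 7.76952 × 2.66 × 6.72 = 138.882 kN.
I_c = b·h³/12 = 2.4 × 2.8³/12 = 4.3904 m⁴.
Centre of pressure: y_p = y_c + I_c/(y_c·A) = 2.66 + 4.3904/(2.66 × 6.72) = 2.66 + 0.245614 = 2.90561 m along the plane.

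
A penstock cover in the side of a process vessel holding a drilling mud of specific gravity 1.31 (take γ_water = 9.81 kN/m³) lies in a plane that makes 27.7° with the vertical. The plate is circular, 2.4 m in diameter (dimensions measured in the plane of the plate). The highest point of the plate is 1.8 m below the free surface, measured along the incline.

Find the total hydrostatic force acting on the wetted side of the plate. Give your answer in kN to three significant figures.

γ = 1.31 × 9.81 = 12.8511 kN/m³.
The plate makes 27.7° with the vertical, i.e. θ = 90° − 27.7° = 62.3° to the horizontal. Measuring y along the incline from the free-surface line, vertical depth h = y·sinθ with sinθ = 0.885394.
The centroid is at the centre, 1.2 m below the top of the plate, so y_c = 1.8 + 1.2 = 3 m and h_c = 3 × 0.885394 = 2.65618 m.
A = π(1.2)² = 4.52389 m².
Resultant F = γ·h_c·A = 12.8511 × 2.65618 × 4.52389 = 154.422 kN.

F ≈ 154 kN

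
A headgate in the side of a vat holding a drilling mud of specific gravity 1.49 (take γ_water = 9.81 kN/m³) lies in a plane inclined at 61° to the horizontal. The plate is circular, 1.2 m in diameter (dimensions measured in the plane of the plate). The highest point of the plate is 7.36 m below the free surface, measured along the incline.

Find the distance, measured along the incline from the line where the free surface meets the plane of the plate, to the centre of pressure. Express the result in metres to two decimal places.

γ = 1.49 × 9.81 = 14.6169 kN/m³.
Let θ = 61° be the plate's angle to the horizontal; measure y along the incline from where the plane meets the free surface. Vertical depth h = y·sinθ with sinθ = 0.874620.
The centroid is at the centre, 0.6 m below the top of the plate, so y_c = 7.36 + 0.6 = 7.96 m and h_c = 7.96 × 0.874620 = 6.96198 m.
A = π(0.6)² = 1.13097 m².
Resultant F = γ·h_c·A = 14.6169 × 6.96198 × 1.13097 = 115.09 kN.
I_c = πr⁴/4 = π × 0.6⁴/4 = 0.101788 m⁴.
Centre of pressure: y_p = y_c + I_c/(y_c·A) = 7.96 + 0.101788/(7.96 × 1.13097) = 7.96 + 0.0113066 = 7.97131 m along the plane.

y_p = 7.97 m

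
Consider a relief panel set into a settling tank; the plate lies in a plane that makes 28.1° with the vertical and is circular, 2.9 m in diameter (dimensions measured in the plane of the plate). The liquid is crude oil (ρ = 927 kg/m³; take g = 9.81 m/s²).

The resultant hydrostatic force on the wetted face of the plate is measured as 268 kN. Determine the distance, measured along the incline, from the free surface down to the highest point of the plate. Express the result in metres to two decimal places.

y_top ≈ 3.61 m

γ = ρg = 927 × 9.81 / 1000 = 9.09387 kN/m³.
A = π(1.45)² = 6.6052 m².
From F = γ·h_c·A, the centroid depth is h_c = 268/(9.09387 × 6.6052) = 4.4617 m.
The plate makes 28.1° with the vertical, i.e. θ = 90° − 28.1° = 61.9° to the horizontal. Measuring y along the incline from the free-surface line, vertical depth h = y·sinθ with sinθ = 0.882127.
Along the incline, y_c = h_c/sinθ = 4.4617/0.882127 = 5.05789 m.
The centroid is at the centre, 1.45 m below the top of the plate, so the highest point sits at y_top = 5.05789 − 1.45 = 3.60789 m along the incline.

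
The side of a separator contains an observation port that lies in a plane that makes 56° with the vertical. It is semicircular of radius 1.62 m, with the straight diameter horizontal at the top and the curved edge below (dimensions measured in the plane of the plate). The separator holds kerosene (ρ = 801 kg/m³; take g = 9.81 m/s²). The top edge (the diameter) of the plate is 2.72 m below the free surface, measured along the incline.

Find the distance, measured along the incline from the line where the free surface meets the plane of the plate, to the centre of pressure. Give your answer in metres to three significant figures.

y_p = 3.46 m

γ = ρg = 801 × 9.81 / 1000 = 7.85781 kN/m³.
The plate makes 56° with the vertical, i.e. θ = 90° − 56° = 34° to the horizontal. Measuring y along the incline from the free-surface line, vertical depth h = y·sinθ with sinθ = 0.559193.
The centroid of a semicircle lies 4r/(3π) = 0.687549 m from the diameter, here below the top edge, so y_c = 2.72 + 0.687549 = 3.40755 m and h_c = 3.40755 × 0.559193 = 1.90548 m.
A = πr²/2 = π × 1.62²/2 = 4.1224 m².
Resultant F = γ·h_c·A = 7.85781 × 1.90548 × 4.1224 = 61.7243 kN.
I_c = (π/8 − 8/(9π))·r⁴ = 0.109757 × 1.62⁴ = 0.755949 m⁴.
Centre of pressure: y_p = y_c + I_c/(y_c·A) = 3.40755 + 0.755949/(3.40755 × 4.1224) = 3.40755 + 0.0538146 = 3.46136 m along the plane.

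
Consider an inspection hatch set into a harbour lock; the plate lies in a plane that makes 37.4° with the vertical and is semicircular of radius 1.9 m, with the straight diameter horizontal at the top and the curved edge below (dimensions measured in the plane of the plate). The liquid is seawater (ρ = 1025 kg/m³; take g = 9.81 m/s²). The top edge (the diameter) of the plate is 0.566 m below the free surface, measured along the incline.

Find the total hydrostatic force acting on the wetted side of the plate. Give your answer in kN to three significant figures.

F ≈ 62.2 kN

γ = ρg = 1025 × 9.81 / 1000 = 10.05525 kN/m³.
The plate makes 37.4° with the vertical, i.e. θ = 90° − 37.4° = 52.6° to the horizontal. Measuring y along the incline from the free-surface line, vertical depth h = y·sinθ with sinθ = 0.794415.
The centroid of a semicircle lies 4r/(3π) = 0.806385 m from the diameter, here below the top edge, so y_c = 0.566 + 0.806385 = 1.37238 m and h_c = 1.37238 × 0.794415 = 1.09024 m.
A = πr²/2 = π × 1.9²/2 = 5.67057 m².
Resultant F = γ·h_c·A = 10.05525 × 1.09024 × 5.67057 = 62.1644 kN.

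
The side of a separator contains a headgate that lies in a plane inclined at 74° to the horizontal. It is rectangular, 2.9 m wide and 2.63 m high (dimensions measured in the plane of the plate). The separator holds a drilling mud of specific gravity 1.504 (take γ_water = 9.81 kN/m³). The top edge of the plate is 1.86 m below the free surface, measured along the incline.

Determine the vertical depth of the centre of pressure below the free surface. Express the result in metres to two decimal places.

h_p = 3.23 m

γ = 1.504 × 9.81 = 14.75424 kN/m³.
Let θ = 74° be the plate's angle to the horizontal; measure y along the incline from where the plane meets the free surface. Vertical depth h = y·sinθ with sinθ = 0.961262.
The centroid lies 2.63/2 = 1.315 m below the top edge, so y_c = 1.86 + 1.315 = 3.175 m and h_c = 3.175 × 0.961262 = 3.05201 m.
A = 2.9 × 2.63 = 7.627 m².
Resultant F = γ·h_c·A = 14.75424 × 3.05201 × 7.627 = 343.444 kN.
I_c = b·h³/12 = 2.9 × 2.63³/12 = 4.39627 m⁴.
Centre of pressure: y_p = y_c + I_c/(y_c·A) = 3.175 + 4.39627/(3.175 × 7.627) = 3.175 + 0.181546 = 3.35655 m along the plane.
Vertically, h_p = y_p·sinθ = 3.35655 × 0.961262 = 3.22652 m.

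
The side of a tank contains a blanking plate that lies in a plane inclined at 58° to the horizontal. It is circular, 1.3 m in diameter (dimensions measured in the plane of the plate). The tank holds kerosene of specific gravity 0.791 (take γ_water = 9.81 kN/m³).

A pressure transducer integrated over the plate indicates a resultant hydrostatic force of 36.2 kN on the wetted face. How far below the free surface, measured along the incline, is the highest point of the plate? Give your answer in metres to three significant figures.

y_top ≈ 3.49 m

γ = 0.791 × 9.81 = 7.75971 kN/m³.
A = π(0.65)² = 1.32732 m².
From F = γ·h_c·A, the centroid depth is h_c = 36.2/(7.75971 × 1.32732) = 3.51469 m.
Let θ = 58° be the plate's angle to the horizontal; measure y along the incline from where the plane meets the free surface. Vertical depth h = y·sinθ with sinθ = 0.848048.
Along the incline, y_c = h_c/sinθ = 3.51469/0.848048 = 4.14445 m.
The centroid is at the centre, 0.65 m below the top of the plate, so the highest point sits at y_top = 4.14445 − 0.65 = 3.49445 m along the incline.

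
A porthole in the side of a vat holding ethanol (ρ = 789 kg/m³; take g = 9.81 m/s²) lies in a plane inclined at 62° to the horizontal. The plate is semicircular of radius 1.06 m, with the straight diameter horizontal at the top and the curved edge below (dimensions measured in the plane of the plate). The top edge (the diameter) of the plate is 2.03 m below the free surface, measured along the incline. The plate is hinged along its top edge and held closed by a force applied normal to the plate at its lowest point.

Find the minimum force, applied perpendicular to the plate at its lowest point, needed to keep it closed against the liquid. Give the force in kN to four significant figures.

P ≈ 13.59 kN

γ = ρg = 789 × 9.81 / 1000 = 7.74009 kN/m³.
Let θ = 62° be the plate's angle to the horizontal; measure y along the incline from where the plane meets the free surface. Vertical depth h = y·sinθ with sinθ = 0.882948.
The centroid of a semicircle lies 4r/(3π) = 0.449878 m from the diameter, here below the top edge, so y_c = 2.03 + 0.449878 = 2.47988 m and h_c = 2.47988 × 0.882948 = 2.18961 m.
A = πr²/2 = π × 1.06²/2 = 1.76495 m².
Resultant F = γ·h_c·A = 7.74009 × 2.18961 × 1.76495 = 29.912 kN.
I_c = (π/8 − 8/(9π))·r⁴ = 0.109757 × 1.06⁴ = 0.138566 m⁴.
Centre of pressure: y_p = y_c + I_c/(y_c·A) = 2.47988 + 0.138566/(2.47988 × 1.76495) = 2.47988 + 0.0316587 = 2.51154 m along the plane.
The resultant acts 0.449878 + 0.0316587 = 0.481537 m (along the plate) below the hinge at the top edge, so the moment about the hinge is M = F × 0.481537 = 29.912 × 0.481537 = 14.4037 kN·m.
A normal force at the bottom, 1.06 m from the hinge, must supply this moment: P = 14.4037/1.06 = 13.5884 kN.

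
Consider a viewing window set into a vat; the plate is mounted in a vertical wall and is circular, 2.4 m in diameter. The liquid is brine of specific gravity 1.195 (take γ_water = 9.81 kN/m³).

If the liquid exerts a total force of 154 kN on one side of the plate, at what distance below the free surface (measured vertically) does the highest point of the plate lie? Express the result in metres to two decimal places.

d_top ≈ 1.70 m

γ = 1.195 × 9.81 = 11.72295 kN/m³.
A = π(1.2)² = 4.52389 m².
From F = γ·h_c·A, the centroid depth is h_c = 154/(11.72295 × 4.52389) = 2.90383 m.
The centroid is at the centre, 1.2 m below the top of the plate, so the highest point sits at h_top = 2.90383 − 1.2 = 1.70383 m below the surface.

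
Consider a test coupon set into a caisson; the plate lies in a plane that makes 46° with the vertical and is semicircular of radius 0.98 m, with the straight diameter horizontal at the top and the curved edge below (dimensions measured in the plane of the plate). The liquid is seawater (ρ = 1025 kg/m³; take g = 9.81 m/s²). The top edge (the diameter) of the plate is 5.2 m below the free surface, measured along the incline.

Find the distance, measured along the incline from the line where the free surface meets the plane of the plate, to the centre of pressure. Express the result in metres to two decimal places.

y_p = 5.63 m

γ = ρg = 1025 × 9.81 / 1000 = 10.05525 kN/m³.
The plate makes 46° with the vertical, i.e. θ = 90° − 46° = 44° to the horizontal. Measuring y along the incline from the free-surface line, vertical depth h = y·sinθ with sinθ = 0.694658.
The centroid of a semicircle lies 4r/(3π) = 0.415925 m from the diameter, here below the top edge, so y_c = 5.2 + 0.415925 = 5.61592 m and h_c = 5.61592 × 0.694658 = 3.90114 m.
A = πr²/2 = π × 0.98²/2 = 1.50859 m².
Resultant F = γ·h_c·A = 10.05525 × 3.90114 × 1.50859 = 59.1774 kN.
I_c = (π/8 − 8/(9π))·r⁴ = 0.109757 × 0.98⁴ = 0.101236 m⁴.
Centre of pressure: y_p = y_c + I_c/(y_c·A) = 5.61592 + 0.101236/(5.61592 × 1.50859) = 5.61592 + 0.0119493 = 5.62787 m along the plane.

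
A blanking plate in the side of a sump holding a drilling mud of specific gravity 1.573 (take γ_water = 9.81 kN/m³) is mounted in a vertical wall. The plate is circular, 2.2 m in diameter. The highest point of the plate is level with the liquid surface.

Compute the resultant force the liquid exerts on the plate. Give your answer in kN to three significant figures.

F ≈ 64.5 kN

γ = 1.573 × 9.81 = 15.43113 kN/m³.
The centroid is at the centre, 1.1 m below the top of the plate, so the centroid depth is h_c = 1.1 m.
A = π(1.1)² = 3.80133 m².
Resultant F = γ·h_c·A = 15.43113 × 1.1 × 3.80133 = 64.5247 kN.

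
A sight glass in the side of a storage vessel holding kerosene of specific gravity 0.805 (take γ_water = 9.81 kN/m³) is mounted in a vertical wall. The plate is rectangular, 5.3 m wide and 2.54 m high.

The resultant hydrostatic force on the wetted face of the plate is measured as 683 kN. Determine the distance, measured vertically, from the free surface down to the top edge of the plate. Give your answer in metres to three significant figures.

γ = 0.805 × 9.81 = 7.89705 kN/m³.
A = 5.3 × 2.54 = 13.462 m².
From F = γ·h_c·A, the centroid depth is h_c = 683/(7.89705 × 13.462) = 6.4246 m.
The centroid lies 2.54/2 = 1.27 m below the top edge, so the top edge sits at h_top = 6.4246 − 1.27 = 5.1546 m below the surface.

d_top ≈ 5.15 m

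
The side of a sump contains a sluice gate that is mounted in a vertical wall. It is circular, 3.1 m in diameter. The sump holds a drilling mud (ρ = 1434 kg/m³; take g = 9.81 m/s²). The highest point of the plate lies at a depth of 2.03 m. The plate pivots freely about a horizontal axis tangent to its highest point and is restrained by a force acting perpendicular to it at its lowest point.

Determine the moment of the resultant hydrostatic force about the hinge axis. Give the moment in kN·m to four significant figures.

M ≈ 653.0 kN·m

γ = ρg = 1434 × 9.81 / 1000 = 14.06754 kN/m³.
The centroid is at the centre, 1.55 m below the top of the plate, so the centroid depth is h_c = 2.03 + 1.55 = 3.58 m.
A = π(1.55)² = 7.54768 m².
Resultant F = γ·h_c·A = 14.06754 × 3.58 × 7.54768 = 380.115 kN.
I_c = πr⁴/4 = π × 1.55⁴/4 = 4.53332 m⁴.
Centre of pressure: y_p = y_c + I_c/(y_c·A) = 3.58 + 4.53332/(3.58 × 7.54768) = 3.58 + 0.167772 = 3.74777 m along the plane.
The resultant acts 1.55 + 0.167772 = 1.71777 m (along the plate) below the hinge at the top edge, so the moment about the hinge is M = F × 1.71777 = 380.115 × 1.71777 = 652.95 kN·m.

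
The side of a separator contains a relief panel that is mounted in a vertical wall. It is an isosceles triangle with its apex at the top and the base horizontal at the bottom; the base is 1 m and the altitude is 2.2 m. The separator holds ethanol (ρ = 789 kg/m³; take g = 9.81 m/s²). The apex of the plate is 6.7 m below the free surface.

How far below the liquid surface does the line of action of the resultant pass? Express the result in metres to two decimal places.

h_p = 8.20 m

γ = ρg = 789 × 9.81 / 1000 = 7.74009 kN/m³.
With the apex up, the centroid sits 2h/3 = 2 × 2.2/3 = 1.46667 m below the apex, so the centroid depth is h_c = 6.7 + 1.46667 = 8.16667 m.
A = ½ × 1 × 2.2 = 1.1 m².
Resultant F = γ·h_c·A = 7.74009 × 8.16667 × 1.1 = 69.5318 kN.
I_c = b·h³/36 = 1 × 2.2³/36 = 0.295778 m⁴.
Centre of pressure: y_p = y_c + I_c/(y_c·A) = 8.16667 + 0.295778/(8.16667 × 1.1) = 8.16667 + 0.0329252 = 8.1996 m along the plane.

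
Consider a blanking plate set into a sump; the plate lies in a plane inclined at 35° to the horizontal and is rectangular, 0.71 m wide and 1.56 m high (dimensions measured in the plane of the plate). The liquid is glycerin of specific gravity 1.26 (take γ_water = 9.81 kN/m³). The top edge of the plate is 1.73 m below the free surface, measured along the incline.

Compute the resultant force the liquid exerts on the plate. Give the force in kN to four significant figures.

γ = 1.26 × 9.81 = 12.3606 kN/m³.
Let θ = 35° be the plate's angle to the horizontal; measure y along the incline from where the plane meets the free surface. Vertical depth h = y·sinθ with sinθ = 0.573576.
The centroid lies 1.56/2 = 0.78 m below the top edge, so y_c = 1.73 + 0.78 = 2.51 m and h_c = 2.51 × 0.573576 = 1.43968 m.
A = 0.71 × 1.56 = 1.1076 m².
Resultant F = γ·h_c·A = 12.3606 × 1.43968 × 1.1076 = 19.7101 kN.

F ≈ 19.71 kN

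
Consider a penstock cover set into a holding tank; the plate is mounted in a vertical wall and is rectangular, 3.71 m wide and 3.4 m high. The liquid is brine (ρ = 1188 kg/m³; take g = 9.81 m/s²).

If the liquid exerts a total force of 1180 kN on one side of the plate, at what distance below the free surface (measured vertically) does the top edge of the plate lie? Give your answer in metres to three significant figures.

d_top ≈ 6.33 m

γ = ρg = 1188 × 9.81 / 1000 = 11.65428 kN/m³.
A = 3.71 × 3.4 = 12.614 m².
From F = γ·h_c·A, the centroid depth is h_c = 1180/(11.65428 × 12.614) = 8.02682 m.
The centroid lies 3.4/2 = 1.7 m below the top edge, so the top edge sits at h_top = 8.02682 − 1.7 = 6.32682 m below the surface.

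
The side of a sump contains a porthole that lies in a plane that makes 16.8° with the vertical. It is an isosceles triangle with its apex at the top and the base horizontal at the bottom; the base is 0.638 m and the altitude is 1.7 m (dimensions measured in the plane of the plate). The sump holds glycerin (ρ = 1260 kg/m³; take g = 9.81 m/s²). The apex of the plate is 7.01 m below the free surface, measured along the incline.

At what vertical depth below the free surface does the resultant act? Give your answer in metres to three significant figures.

γ = ρg = 1260 × 9.81 / 1000 = 12.3606 kN/m³.
The plate makes 16.8° with the vertical, i.e. θ = 90° − 16.8° = 73.2° to the horizontal. Measuring y along the incline from the free-surface line, vertical depth h = y·sinθ with sinθ = 0.957319.
With the apex up, the centroid sits 2h/3 = 2 × 1.7/3 = 1.13333 m below the apex, so y_c = 7.01 + 1.13333 = 8.14333 m and h_c = 8.14333 × 0.957319 = 7.79576 m.
A = ½ × 0.638 × 1.7 = 0.5423 m².
Resultant F = γ·h_c·A = 12.3606 × 7.79576 × 0.5423 = 52.2562 kN.
I_c = b·h³/36 = 0.638 × 1.7³/36 = 0.0870693 m⁴.
Centre of pressure: y_p = y_c + I_c/(y_c·A) = 8.14333 + 0.0870693/(8.14333 × 0.5423) = 8.14333 + 0.0197162 = 8.16305 m along the plane.
Vertically, h_p = y_p·sinθ = 8.16305 × 0.957319 = 7.81464 m.

h_p = 7.81 m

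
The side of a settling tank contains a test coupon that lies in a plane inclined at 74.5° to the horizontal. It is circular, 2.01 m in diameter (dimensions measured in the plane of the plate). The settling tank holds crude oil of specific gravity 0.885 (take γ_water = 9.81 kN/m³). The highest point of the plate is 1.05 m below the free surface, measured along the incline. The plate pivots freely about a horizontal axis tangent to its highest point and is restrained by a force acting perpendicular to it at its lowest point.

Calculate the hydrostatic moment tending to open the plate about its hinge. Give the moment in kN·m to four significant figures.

M ≈ 61.53 kN·m

γ = 0.885 × 9.81 = 8.68185 kN/m³.
Let θ = 74.5° be the plate's angle to the horizontal; measure y along the incline from where the plane meets the free surface. Vertical depth h = y·sinθ with sinθ = 0.963630.
The centroid is at the centre, 1.005 m below the top of the plate, so y_c = 1.05 + 1.005 = 2.055 m and h_c = 2.055 × 0.963630 = 1.98026 m.
A = π(1.005)² = 3.17309 m².
Resultant F = γ·h_c·A = 8.68185 × 1.98026 × 3.17309 = 54.5528 kN.
I_c = πr⁴/4 = π × 1.005⁴/4 = 0.801224 m⁴.
Centre of pressure: y_p = y_c + I_c/(y_c·A) = 2.055 + 0.801224/(2.055 × 3.17309) = 2.055 + 0.122874 = 2.17787 m along the plane.
The resultant acts 1.005 + 0.122874 = 1.12787 m (along the plate) below the hinge at the top edge, so the moment about the hinge is M = F × 1.12787 = 54.5528 × 1.12787 = 61.5285 kN·m.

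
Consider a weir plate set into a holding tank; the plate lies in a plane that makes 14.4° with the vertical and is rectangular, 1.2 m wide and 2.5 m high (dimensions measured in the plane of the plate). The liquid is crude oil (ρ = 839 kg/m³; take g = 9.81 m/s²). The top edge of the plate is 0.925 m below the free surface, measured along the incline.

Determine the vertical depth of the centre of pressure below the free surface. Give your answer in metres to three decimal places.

γ = ρg = 839 × 9.81 / 1000 = 8.23059 kN/m³.
The plate makes 14.4° with the vertical, i.e. θ = 90° − 14.4° = 75.6° to the horizontal. Measuring y along the incline from the free-surface line, vertical depth h = y·sinθ with sinθ = 0.968583.
The centroid lies 2.5/2 = 1.25 m below the top edge, so y_c = 0.925 + 1.25 = 2.175 m and h_c = 2.175 × 0.968583 = 2.10667 m.
A = 1.2 × 2.5 = 3 m².
Resultant F = γ·h_c·A = 8.23059 × 2.10667 × 3 = 52.0174 kN.
I_c = b·h³/12 = 1.2 × 2.5³/12 = 1.5625 m⁴.
Centre of pressure: y_p = y_c + I_c/(y_c·A) = 2.175 + 1.5625/(2.175 × 3) = 2.175 + 0.239464 = 2.41446 m along the plane.
Vertically, h_p = y_p·sinθ = 2.41446 × 0.968583 = 2.3386 m.

h_p = 2.339 m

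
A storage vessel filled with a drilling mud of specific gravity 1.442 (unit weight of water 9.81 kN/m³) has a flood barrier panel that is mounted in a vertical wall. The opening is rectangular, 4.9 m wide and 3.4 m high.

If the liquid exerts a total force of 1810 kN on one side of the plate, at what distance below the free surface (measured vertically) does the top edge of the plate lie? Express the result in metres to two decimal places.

d_top ≈ 5.98 m

γ = 1.442 × 9.81 = 14.14602 kN/m³.
A = 4.9 × 3.4 = 16.66 m².
From F = γ·h_c·A, the centroid depth is h_c = 1810/(14.14602 × 16.66) = 7.68014 m.
The centroid lies 3.4/2 = 1.7 m below the top edge, so the top edge sits at h_top = 7.68014 − 1.7 = 5.98014 m below the surface.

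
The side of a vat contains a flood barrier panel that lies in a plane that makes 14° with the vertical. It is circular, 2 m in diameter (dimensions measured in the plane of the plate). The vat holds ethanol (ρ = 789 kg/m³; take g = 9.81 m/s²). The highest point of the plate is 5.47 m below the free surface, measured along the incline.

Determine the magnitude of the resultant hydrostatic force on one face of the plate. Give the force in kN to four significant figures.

F ≈ 152.7 kN

γ = ρg = 789 × 9.81 / 1000 = 7.74009 kN/m³.
The plate makes 14° with the vertical, i.e. θ = 90° − 14° = 76° to the horizontal. Measuring y along the incline from the free-surface line, vertical depth h = y·sinθ with sinθ = 0.970296.
The centroid is at the centre, 1 m below the top of the plate, so y_c = 5.47 + 1 = 6.47 m and h_c = 6.47 × 0.970296 = 6.27782 m.
A = π(1)² = 3.14159 m².
Resultant F = γ·h_c·A = 7.74009 × 6.27782 × 3.14159 = 152.653 kN.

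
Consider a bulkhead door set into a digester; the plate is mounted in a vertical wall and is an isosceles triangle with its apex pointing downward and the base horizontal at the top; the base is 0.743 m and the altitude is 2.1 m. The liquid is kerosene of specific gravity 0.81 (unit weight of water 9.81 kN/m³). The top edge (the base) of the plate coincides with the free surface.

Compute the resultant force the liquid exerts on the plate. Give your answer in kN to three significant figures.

γ = 0.81 × 9.81 = 7.9461 kN/m³.
With the apex down, the centroid sits h/3 = 2.1/3 = 0.7 m below the base (the top edge), so the centroid depth is h_c = 0.7 m.
A = ½ × 0.743 × 2.1 = 0.78015 m².
Resultant F = γ·h_c·A = 7.9461 × 0.7 × 0.78015 = 4.3394 kN.

F ≈ 4.34 kN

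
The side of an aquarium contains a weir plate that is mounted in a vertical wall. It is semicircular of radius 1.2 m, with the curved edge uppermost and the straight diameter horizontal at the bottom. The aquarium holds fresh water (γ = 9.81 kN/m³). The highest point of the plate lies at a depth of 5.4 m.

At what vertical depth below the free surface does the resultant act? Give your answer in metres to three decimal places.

γ = 9.81 kN/m³.
The centroid lies 4r/(3π) = 0.509296 m above the diameter, so r − 4r/(3π) = 1.2 − 0.509296 = 0.690704 m below the topmost point, so the centroid depth is h_c = 5.4 + 0.690704 = 6.0907 m.
A = πr²/2 = π × 1.2²/2 = 2.26195 m².
Resultant F = γ·h_c·A = 9.81 × 6.0907 × 2.26195 = 135.151 kN.
I_c = (π/8 − 8/(9π))·r⁴ = 0.109757 × 1.2⁴ = 0.227592 m⁴.
Centre of pressure: y_p = y_c + I_c/(y_c·A) = 6.0907 + 0.227592/(6.0907 × 2.26195) = 6.0907 + 0.0165199 = 6.10722 m along the plane.

h_p = 6.107 m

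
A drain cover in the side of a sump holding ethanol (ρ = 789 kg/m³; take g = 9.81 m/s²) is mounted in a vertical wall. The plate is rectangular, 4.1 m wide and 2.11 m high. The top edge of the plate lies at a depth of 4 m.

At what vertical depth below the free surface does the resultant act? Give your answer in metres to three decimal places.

γ = ρg = 789 × 9.81 / 1000 = 7.74009 kN/m³.
The centroid lies 2.11/2 = 1.055 m below the top edge, so the centroid depth is h_c = 4 + 1.055 = 5.055 m.
A = 4.1 × 2.11 = 8.651 m².
Resultant F = γ·h_c·A = 7.74009 × 5.055 × 8.651 = 338.48 kN.
I_c = b·h³/12 = 4.1 × 2.11³/12 = 3.20959 m⁴.
Centre of pressure: y_p = y_c + I_c/(y_c·A) = 5.055 + 3.20959/(5.055 × 8.651) = 5.055 + 0.0733943 = 5.12839 m along the plane.

h_p = 5.128 m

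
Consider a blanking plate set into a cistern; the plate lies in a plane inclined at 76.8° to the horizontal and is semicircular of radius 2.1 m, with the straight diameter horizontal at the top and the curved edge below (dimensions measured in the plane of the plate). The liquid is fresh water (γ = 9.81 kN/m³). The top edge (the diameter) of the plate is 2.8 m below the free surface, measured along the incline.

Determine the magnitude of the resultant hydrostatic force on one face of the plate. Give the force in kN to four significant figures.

F ≈ 244.2 kN

γ = 9.81 kN/m³.
Let θ = 76.8° be the plate's angle to the horizontal; measure y along the incline from where the plane meets the free surface. Vertical depth h = y·sinθ with sinθ = 0.973579.
The centroid of a semicircle lies 4r/(3π) = 0.891268 m from the diameter, here below the top edge, so y_c = 2.8 + 0.891268 = 3.69127 m and h_c = 3.69127 × 0.973579 = 3.59374 m.
A = πr²/2 = π × 2.1²/2 = 6.92721 m².
Resultant F = γ·h_c·A = 9.81 × 3.59374 × 6.92721 = 244.216 kN.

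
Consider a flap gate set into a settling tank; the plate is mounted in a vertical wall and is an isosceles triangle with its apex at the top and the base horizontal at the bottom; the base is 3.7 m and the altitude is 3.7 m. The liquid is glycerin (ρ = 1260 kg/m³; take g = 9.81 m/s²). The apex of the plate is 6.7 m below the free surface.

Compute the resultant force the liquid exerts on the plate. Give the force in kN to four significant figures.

γ = ρg = 1260 × 9.81 / 1000 = 12.3606 kN/m³.
With the apex up, the centroid sits 2h/3 = 2 × 3.7/3 = 2.46667 m below the apex, so the centroid depth is h_c = 6.7 + 2.46667 = 9.16667 m.
A = ½ × 3.7 × 3.7 = 6.845 m².
Resultant F = γ·h_c·A = 12.3606 × 9.16667 × 6.845 = 775.576 kN.

F ≈ 775.6 kN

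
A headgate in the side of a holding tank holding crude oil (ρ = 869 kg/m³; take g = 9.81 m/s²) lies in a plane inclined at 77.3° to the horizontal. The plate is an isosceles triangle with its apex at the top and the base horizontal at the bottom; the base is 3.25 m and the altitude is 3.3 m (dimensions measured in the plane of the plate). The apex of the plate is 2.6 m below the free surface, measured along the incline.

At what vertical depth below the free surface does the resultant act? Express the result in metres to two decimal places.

h_p = 4.81 m

γ = ρg = 869 × 9.81 / 1000 = 8.52489 kN/m³.
Let θ = 77.3° be the plate's angle to the horizontal; measure y along the incline from where the plane meets the free surface. Vertical depth h = y·sinθ with sinθ = 0.975535.
With the apex up, the centroid sits 2h/3 = 2 × 3.3/3 = 2.2 m below the apex, so y_c = 2.6 + 2.2 = 4.8 m and h_c = 4.8 × 0.975535 = 4.68257 m.
A = ½ × 3.25 × 3.3 = 5.3625 m².
Resultant F = γ·h_c·A = 8.52489 × 4.68257 × 5.3625 = 214.062 kN.
I_c = b·h³/36 = 3.25 × 3.3³/36 = 3.24431 m⁴.
Centre of pressure: y_p = y_c + I_c/(y_c·A) = 4.8 + 3.24431/(4.8 × 5.3625) = 4.8 + 0.126042 = 4.92604 m along the plane.
Vertically, h_p = y_p·sinθ = 4.92604 × 0.975535 = 4.80552 m.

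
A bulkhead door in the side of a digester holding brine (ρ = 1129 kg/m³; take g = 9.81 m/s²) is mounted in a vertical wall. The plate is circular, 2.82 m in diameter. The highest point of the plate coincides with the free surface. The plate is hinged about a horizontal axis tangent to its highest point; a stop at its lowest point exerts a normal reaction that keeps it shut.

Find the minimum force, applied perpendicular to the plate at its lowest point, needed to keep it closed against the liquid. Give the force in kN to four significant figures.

P ≈ 60.96 kN

γ = ρg = 1129 × 9.81 / 1000 = 11.07549 kN/m³.
The centroid is at the centre, 1.41 m below the top of the plate, so the centroid depth is h_c = 1.41 m.
A = π(1.41)² = 6.2458 m².
Resultant F = γ·h_c·A = 11.07549 × 1.41 × 6.2458 = 97.5372 kN.
I_c = πr⁴/4 = π × 1.41⁴/4 = 3.10432 m⁴.
Centre of pressure: y_p = y_c + I_c/(y_c·A) = 1.41 + 3.10432/(1.41 × 6.2458) = 1.41 + 0.3525 = 1.7625 m along the plane.
The resultant acts 1.41 + 0.3525 = 1.7625 m (along the plate) below the hinge at the top edge, so the moment about the hinge is M = F × 1.7625 = 97.5372 × 1.7625 = 171.909 kN·m.
A normal force at the bottom, 2.82 m from the hinge, must supply this moment: P = 171.909/2.82 = 60.9606 kN.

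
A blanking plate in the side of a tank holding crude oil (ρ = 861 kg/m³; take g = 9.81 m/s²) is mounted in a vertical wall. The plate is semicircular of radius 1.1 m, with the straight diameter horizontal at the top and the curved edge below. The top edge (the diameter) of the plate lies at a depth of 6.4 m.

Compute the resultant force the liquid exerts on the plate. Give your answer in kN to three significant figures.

F ≈ 110 kN

γ = ρg = 861 × 9.81 / 1000 = 8.44641 kN/m³.
The centroid of a semicircle lies 4r/(3π) = 0.466854 m from the diameter, here below the top edge, so the centroid depth is h_c = 6.4 + 0.466854 = 6.86685 m.
A = πr²/2 = π × 1.1²/2 = 1.90066 m².
Resultant F = γ·h_c·A = 8.44641 × 6.86685 × 1.90066 = 110.239 kN.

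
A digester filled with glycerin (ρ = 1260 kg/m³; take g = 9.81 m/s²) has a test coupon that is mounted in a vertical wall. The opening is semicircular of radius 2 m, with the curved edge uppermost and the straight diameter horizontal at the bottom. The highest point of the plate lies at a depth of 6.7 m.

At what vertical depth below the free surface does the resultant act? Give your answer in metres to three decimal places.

h_p = 7.887 m

γ = ρg = 1260 × 9.81 / 1000 = 12.3606 kN/m³.
The centroid lies 4r/(3π) = 0.848826 m above the diameter, so r − 4r/(3π) = 2 − 0.848826 = 1.15117 m below the topmost point, so the centroid depth is h_c = 6.7 + 1.15117 = 7.85117 m.
A = πr²/2 = π × 2²/2 = 6.28319 m².
Resultant F = γ·h_c·A = 12.3606 × 7.85117 × 6.28319 = 609.753 kN.
I_c = (π/8 − 8/(9π))·r⁴ = 0.109757 × 2⁴ = 1.75611 m⁴.
Centre of pressure: y_p = y_c + I_c/(y_c·A) = 7.85117 + 1.75611/(7.85117 × 6.28319) = 7.85117 + 0.0355989 = 7.88677 m along the plane.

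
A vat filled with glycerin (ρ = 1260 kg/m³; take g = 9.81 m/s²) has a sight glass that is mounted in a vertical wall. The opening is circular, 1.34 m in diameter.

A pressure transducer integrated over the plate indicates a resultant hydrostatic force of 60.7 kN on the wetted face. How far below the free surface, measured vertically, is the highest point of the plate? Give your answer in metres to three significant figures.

d_top ≈ 2.81 m

γ = ρg = 1260 × 9.81 / 1000 = 12.3606 kN/m³.
A = π(0.67)² = 1.41026 m².
From F = γ·h_c·A, the centroid depth is h_c = 60.7/(12.3606 × 1.41026) = 3.48217 m.
The centroid is at the centre, 0.67 m below the top of the plate, so the highest point sits at h_top = 3.48217 − 0.67 = 2.81217 m below the surface.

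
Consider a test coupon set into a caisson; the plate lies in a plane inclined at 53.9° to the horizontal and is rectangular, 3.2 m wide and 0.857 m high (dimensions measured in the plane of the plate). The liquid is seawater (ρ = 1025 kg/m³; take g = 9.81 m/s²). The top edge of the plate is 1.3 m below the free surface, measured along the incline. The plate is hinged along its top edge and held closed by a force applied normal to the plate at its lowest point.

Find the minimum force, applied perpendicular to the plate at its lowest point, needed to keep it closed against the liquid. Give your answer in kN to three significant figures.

P ≈ 20.8 kN

γ = ρg = 1025 × 9.81 / 1000 = 10.05525 kN/m³.
Let θ = 53.9° be the plate's angle to the horizontal; measure y along the incline from where the plane meets the free surface. Vertical depth h = y·sinθ with sinθ = 0.807990.
The centroid lies 0.857/2 = 0.4285 m below the top edge, so y_c = 1.3 + 0.4285 = 1.7285 m and h_c = 1.7285 × 0.807990 = 1.39661 m.
A = 3.2 × 0.857 = 2.7424 m².
Resultant F = γ·h_c·A = 10.05525 × 1.39661 × 2.7424 = 38.5122 kN.
I_c = b·h³/12 = 3.2 × 0.857³/12 = 0.167846 m⁴.
Centre of pressure: y_p = y_c + I_c/(y_c·A) = 1.7285 + 0.167846/(1.7285 × 2.7424) = 1.7285 + 0.0354088 = 1.76391 m along the plane.
The resultant acts 0.4285 + 0.0354088 = 0.463909 m (along the plate) below the hinge at the top edge, so the moment about the hinge is M = F × 0.463909 = 38.5122 × 0.463909 = 17.8662 kN·m.
A normal force at the bottom, 0.857 m from the hinge, must supply this moment: P = 17.8662/0.857 = 20.8474 kN.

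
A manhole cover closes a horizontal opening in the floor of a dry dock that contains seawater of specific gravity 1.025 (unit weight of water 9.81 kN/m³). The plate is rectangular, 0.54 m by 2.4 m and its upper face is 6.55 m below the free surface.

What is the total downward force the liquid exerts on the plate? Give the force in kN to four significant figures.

F ≈ 85.36 kN

γ = 1.025 × 9.81 = 10.05525 kN/m³.
The plate is horizontal, so pressure is uniform at p = γ·h = 10.05525 × 6.55 = 65.8619 kN/m².
A = 0.54 × 2.4 = 1.296 m².
F = p·A = 65.8619 × 1.296 = 85.357 kN.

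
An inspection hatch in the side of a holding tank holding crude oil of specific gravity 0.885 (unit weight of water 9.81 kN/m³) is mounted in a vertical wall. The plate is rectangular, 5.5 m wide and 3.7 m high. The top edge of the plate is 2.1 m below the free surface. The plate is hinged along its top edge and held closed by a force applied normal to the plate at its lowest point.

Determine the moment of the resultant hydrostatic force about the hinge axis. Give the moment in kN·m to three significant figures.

M ≈ 1490 kN·m

γ = 0.885 × 9.81 = 8.68185 kN/m³.
The centroid lies 3.7/2 = 1.85 m below the top edge, so the centroid depth is h_c = 2.1 + 1.85 = 3.95 m.
A = 5.5 × 3.7 = 20.35 m².
Resultant F = γ·h_c·A = 8.68185 × 3.95 × 20.35 = 697.869 kN.
I_c = b·h³/12 = 5.5 × 3.7³/12 = 23.216 m⁴.
Centre of pressure: y_p = y_c + I_c/(y_c·A) = 3.95 + 23.216/(3.95 × 20.35) = 3.95 + 0.288819 = 4.23882 m along the plane.
The resultant acts 1.85 + 0.288819 = 2.13882 m (along the plate) below the hinge at the top edge, so the moment about the hinge is M = F × 2.13882 = 697.869 × 2.13882 = 1492.62 kN·m.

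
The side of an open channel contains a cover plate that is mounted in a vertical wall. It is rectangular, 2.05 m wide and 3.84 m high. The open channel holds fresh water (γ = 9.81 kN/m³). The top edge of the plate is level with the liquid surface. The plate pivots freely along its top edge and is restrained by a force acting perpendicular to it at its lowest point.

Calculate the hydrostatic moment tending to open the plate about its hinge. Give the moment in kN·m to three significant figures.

γ = 9.81 kN/m³.
The centroid lies 3.84/2 = 1.92 m below the top edge, so the centroid depth is h_c = 1.92 m.
A = 2.05 × 3.84 = 7.872 m².
Resultant F = γ·h_c·A = 9.81 × 1.92 × 7.872 = 148.271 kN.
I_c = b·h³/12 = 2.05 × 3.84³/12 = 9.67311 m⁴.
Centre of pressure: y_p = y_c + I_c/(y_c·A) = 1.92 + 9.67311/(1.92 × 7.872) = 1.92 + 0.64 = 2.56 m along the plane.
The resultant acts 1.92 + 0.64 = 2.56 m (along the plate) below the hinge at the top edge, so the moment about the hinge is M = F × 2.56 = 148.271 × 2.56 = 379.574 kN·m.

M ≈ 380 kN·m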